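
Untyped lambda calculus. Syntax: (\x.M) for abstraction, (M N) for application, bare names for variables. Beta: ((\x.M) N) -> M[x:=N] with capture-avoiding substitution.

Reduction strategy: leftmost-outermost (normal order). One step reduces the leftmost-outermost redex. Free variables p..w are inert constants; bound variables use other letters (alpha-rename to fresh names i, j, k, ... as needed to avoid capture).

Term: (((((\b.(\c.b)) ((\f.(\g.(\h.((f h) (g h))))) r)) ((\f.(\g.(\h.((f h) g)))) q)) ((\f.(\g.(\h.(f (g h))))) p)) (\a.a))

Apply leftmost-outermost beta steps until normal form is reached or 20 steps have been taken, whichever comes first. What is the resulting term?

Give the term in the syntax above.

Step 0: (((((\b.(\c.b)) ((\f.(\g.(\h.((f h) (g h))))) r)) ((\f.(\g.(\h.((f h) g)))) q)) ((\f.(\g.(\h.(f (g h))))) p)) (\a.a))
Step 1: ((((\c.((\f.(\g.(\h.((f h) (g h))))) r)) ((\f.(\g.(\h.((f h) g)))) q)) ((\f.(\g.(\h.(f (g h))))) p)) (\a.a))
Step 2: ((((\f.(\g.(\h.((f h) (g h))))) r) ((\f.(\g.(\h.(f (g h))))) p)) (\a.a))
Step 3: (((\g.(\h.((r h) (g h)))) ((\f.(\g.(\h.(f (g h))))) p)) (\a.a))
Step 4: ((\h.((r h) (((\f.(\g.(\h.(f (g h))))) p) h))) (\a.a))
Step 5: ((r (\a.a)) (((\f.(\g.(\h.(f (g h))))) p) (\a.a)))
Step 6: ((r (\a.a)) ((\g.(\h.(p (g h)))) (\a.a)))
Step 7: ((r (\a.a)) (\h.(p ((\a.a) h))))
Step 8: ((r (\a.a)) (\h.(p h)))

Answer: ((r (\a.a)) (\h.(p h)))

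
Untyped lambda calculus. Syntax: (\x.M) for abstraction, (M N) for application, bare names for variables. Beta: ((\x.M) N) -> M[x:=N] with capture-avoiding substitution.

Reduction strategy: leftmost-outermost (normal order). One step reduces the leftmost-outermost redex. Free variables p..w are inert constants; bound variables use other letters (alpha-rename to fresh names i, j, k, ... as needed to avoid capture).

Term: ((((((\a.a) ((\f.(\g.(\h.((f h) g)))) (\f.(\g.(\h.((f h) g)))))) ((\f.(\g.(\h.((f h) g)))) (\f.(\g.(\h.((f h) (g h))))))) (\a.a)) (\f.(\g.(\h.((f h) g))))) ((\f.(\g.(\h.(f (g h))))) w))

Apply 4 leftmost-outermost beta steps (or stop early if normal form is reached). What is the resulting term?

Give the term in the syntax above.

Answer: (((((\f.(\g.(\h.((f h) g)))) (\a.a)) ((\f.(\g.(\h.((f h) g)))) (\f.(\g.(\h.((f h) (g h))))))) (\f.(\g.(\h.((f h) g))))) ((\f.(\g.(\h.(f (g h))))) w))

Derivation:
Step 0: ((((((\a.a) ((\f.(\g.(\h.((f h) g)))) (\f.(\g.(\h.((f h) g)))))) ((\f.(\g.(\h.((f h) g)))) (\f.(\g.(\h.((f h) (g h))))))) (\a.a)) (\f.(\g.(\h.((f h) g))))) ((\f.(\g.(\h.(f (g h))))) w))
Step 1: ((((((\f.(\g.(\h.((f h) g)))) (\f.(\g.(\h.((f h) g))))) ((\f.(\g.(\h.((f h) g)))) (\f.(\g.(\h.((f h) (g h))))))) (\a.a)) (\f.(\g.(\h.((f h) g))))) ((\f.(\g.(\h.(f (g h))))) w))
Step 2: (((((\g.(\h.(((\f.(\g.(\h.((f h) g)))) h) g))) ((\f.(\g.(\h.((f h) g)))) (\f.(\g.(\h.((f h) (g h))))))) (\a.a)) (\f.(\g.(\h.((f h) g))))) ((\f.(\g.(\h.(f (g h))))) w))
Step 3: ((((\h.(((\f.(\g.(\h.((f h) g)))) h) ((\f.(\g.(\h.((f h) g)))) (\f.(\g.(\h.((f h) (g h)))))))) (\a.a)) (\f.(\g.(\h.((f h) g))))) ((\f.(\g.(\h.(f (g h))))) w))
Step 4: (((((\f.(\g.(\h.((f h) g)))) (\a.a)) ((\f.(\g.(\h.((f h) g)))) (\f.(\g.(\h.((f h) (g h))))))) (\f.(\g.(\h.((f h) g))))) ((\f.(\g.(\h.(f (g h))))) w))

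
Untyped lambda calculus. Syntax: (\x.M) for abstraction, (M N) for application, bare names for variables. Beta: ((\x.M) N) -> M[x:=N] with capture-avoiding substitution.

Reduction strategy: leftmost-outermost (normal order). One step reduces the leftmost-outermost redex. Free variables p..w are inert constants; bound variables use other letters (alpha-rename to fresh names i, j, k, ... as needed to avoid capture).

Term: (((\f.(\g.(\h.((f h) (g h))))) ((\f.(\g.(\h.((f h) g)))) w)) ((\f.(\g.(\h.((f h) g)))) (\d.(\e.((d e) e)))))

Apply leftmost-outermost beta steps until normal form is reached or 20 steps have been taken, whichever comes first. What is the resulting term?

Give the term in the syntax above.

Answer: (\h.((w (\i.((i h) h))) h))

Derivation:
Step 0: (((\f.(\g.(\h.((f h) (g h))))) ((\f.(\g.(\h.((f h) g)))) w)) ((\f.(\g.(\h.((f h) g)))) (\d.(\e.((d e) e)))))
Step 1: ((\g.(\h.((((\f.(\g.(\h.((f h) g)))) w) h) (g h)))) ((\f.(\g.(\h.((f h) g)))) (\d.(\e.((d e) e)))))
Step 2: (\h.((((\f.(\g.(\h.((f h) g)))) w) h) (((\f.(\g.(\h.((f h) g)))) (\d.(\e.((d e) e)))) h)))
Step 3: (\h.(((\g.(\h.((w h) g))) h) (((\f.(\g.(\h.((f h) g)))) (\d.(\e.((d e) e)))) h)))
Step 4: (\h.((\i.((w i) h)) (((\f.(\g.(\h.((f h) g)))) (\d.(\e.((d e) e)))) h)))
Step 5: (\h.((w (((\f.(\g.(\h.((f h) g)))) (\d.(\e.((d e) e)))) h)) h))
Step 6: (\h.((w ((\g.(\h.(((\d.(\e.((d e) e))) h) g))) h)) h))
Step 7: (\h.((w (\i.(((\d.(\e.((d e) e))) i) h))) h))
Step 8: (\h.((w (\i.((\e.((i e) e)) h))) h))
Step 9: (\h.((w (\i.((i h) h))) h))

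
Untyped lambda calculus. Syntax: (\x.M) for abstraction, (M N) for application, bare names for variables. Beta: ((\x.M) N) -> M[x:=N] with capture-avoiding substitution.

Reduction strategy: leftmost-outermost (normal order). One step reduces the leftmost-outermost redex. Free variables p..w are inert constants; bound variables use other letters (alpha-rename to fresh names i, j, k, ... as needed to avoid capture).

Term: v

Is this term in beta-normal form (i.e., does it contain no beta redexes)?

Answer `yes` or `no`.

Term: v
No beta redexes found.

Answer: yes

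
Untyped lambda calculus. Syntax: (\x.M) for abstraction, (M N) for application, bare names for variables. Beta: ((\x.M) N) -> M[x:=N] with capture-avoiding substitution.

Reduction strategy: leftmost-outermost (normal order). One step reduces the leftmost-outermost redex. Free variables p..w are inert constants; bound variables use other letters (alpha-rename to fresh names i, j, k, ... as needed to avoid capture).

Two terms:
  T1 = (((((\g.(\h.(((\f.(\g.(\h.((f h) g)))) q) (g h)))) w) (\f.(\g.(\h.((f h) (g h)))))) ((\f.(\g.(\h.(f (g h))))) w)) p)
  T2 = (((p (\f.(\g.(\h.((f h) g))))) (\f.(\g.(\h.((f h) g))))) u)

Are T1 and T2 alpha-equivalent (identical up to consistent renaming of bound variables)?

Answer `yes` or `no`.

Answer: no

Derivation:
Term 1: (((((\g.(\h.(((\f.(\g.(\h.((f h) g)))) q) (g h)))) w) (\f.(\g.(\h.((f h) (g h)))))) ((\f.(\g.(\h.(f (g h))))) w)) p)
Term 2: (((p (\f.(\g.(\h.((f h) g))))) (\f.(\g.(\h.((f h) g))))) u)
Alpha-equivalence: compare structure up to binder renaming.
Result: False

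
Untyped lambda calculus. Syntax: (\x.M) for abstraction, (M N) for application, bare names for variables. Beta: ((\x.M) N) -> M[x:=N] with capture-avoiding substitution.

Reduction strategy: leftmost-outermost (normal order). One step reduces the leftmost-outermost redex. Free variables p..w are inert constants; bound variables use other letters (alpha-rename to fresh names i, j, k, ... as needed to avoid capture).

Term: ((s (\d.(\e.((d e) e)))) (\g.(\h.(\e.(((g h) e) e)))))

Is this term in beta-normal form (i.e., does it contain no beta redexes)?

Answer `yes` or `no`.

Term: ((s (\d.(\e.((d e) e)))) (\g.(\h.(\e.(((g h) e) e)))))
No beta redexes found.

Answer: yes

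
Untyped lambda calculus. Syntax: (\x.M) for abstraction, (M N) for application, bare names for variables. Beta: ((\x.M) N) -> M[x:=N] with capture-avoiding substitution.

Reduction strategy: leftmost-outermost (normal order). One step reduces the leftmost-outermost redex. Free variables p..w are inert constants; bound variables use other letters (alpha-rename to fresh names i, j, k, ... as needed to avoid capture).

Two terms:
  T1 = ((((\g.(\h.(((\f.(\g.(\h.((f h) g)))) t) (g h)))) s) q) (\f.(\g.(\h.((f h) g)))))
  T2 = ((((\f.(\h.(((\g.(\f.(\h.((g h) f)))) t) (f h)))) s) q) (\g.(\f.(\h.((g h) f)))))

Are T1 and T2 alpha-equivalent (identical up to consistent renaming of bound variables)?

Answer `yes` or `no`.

Answer: yes

Derivation:
Term 1: ((((\g.(\h.(((\f.(\g.(\h.((f h) g)))) t) (g h)))) s) q) (\f.(\g.(\h.((f h) g)))))
Term 2: ((((\f.(\h.(((\g.(\f.(\h.((g h) f)))) t) (f h)))) s) q) (\g.(\f.(\h.((g h) f)))))
Alpha-equivalence: compare structure up to binder renaming.
Result: True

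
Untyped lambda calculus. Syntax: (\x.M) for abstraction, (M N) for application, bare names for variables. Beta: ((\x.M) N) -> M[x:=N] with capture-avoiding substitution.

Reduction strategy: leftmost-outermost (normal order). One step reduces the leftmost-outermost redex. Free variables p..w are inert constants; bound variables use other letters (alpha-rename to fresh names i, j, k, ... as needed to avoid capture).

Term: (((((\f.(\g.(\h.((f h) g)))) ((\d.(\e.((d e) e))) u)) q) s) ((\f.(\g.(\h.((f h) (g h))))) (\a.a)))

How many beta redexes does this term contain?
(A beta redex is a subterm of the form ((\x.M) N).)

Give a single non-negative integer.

Answer: 3

Derivation:
Term: (((((\f.(\g.(\h.((f h) g)))) ((\d.(\e.((d e) e))) u)) q) s) ((\f.(\g.(\h.((f h) (g h))))) (\a.a)))
  Redex: ((\f.(\g.(\h.((f h) g)))) ((\d.(\e.((d e) e))) u))
  Redex: ((\d.(\e.((d e) e))) u)
  Redex: ((\f.(\g.(\h.((f h) (g h))))) (\a.a))
Total redexes: 3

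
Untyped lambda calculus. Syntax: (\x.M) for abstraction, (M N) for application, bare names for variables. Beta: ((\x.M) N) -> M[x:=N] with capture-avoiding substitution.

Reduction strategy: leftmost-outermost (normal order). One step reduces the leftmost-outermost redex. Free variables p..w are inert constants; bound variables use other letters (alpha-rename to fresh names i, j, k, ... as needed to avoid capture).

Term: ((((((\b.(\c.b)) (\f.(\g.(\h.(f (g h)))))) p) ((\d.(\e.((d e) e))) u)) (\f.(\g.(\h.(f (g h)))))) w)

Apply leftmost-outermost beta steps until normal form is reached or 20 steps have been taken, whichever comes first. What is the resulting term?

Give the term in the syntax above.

Step 0: ((((((\b.(\c.b)) (\f.(\g.(\h.(f (g h)))))) p) ((\d.(\e.((d e) e))) u)) (\f.(\g.(\h.(f (g h)))))) w)
Step 1: (((((\c.(\f.(\g.(\h.(f (g h)))))) p) ((\d.(\e.((d e) e))) u)) (\f.(\g.(\h.(f (g h)))))) w)
Step 2: ((((\f.(\g.(\h.(f (g h))))) ((\d.(\e.((d e) e))) u)) (\f.(\g.(\h.(f (g h)))))) w)
Step 3: (((\g.(\h.(((\d.(\e.((d e) e))) u) (g h)))) (\f.(\g.(\h.(f (g h)))))) w)
Step 4: ((\h.(((\d.(\e.((d e) e))) u) ((\f.(\g.(\h.(f (g h))))) h))) w)
Step 5: (((\d.(\e.((d e) e))) u) ((\f.(\g.(\h.(f (g h))))) w))
Step 6: ((\e.((u e) e)) ((\f.(\g.(\h.(f (g h))))) w))
Step 7: ((u ((\f.(\g.(\h.(f (g h))))) w)) ((\f.(\g.(\h.(f (g h))))) w))
Step 8: ((u (\g.(\h.(w (g h))))) ((\f.(\g.(\h.(f (g h))))) w))
Step 9: ((u (\g.(\h.(w (g h))))) (\g.(\h.(w (g h)))))

Answer: ((u (\g.(\h.(w (g h))))) (\g.(\h.(w (g h)))))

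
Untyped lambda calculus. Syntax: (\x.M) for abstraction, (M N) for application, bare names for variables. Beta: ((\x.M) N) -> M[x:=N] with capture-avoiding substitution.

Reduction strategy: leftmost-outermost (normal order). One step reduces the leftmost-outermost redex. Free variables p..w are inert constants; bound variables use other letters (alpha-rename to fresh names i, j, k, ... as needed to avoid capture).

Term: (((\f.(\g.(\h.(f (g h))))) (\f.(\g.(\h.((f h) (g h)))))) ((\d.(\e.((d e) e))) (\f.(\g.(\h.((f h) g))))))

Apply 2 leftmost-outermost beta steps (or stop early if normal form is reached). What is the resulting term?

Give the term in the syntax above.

Step 0: (((\f.(\g.(\h.(f (g h))))) (\f.(\g.(\h.((f h) (g h)))))) ((\d.(\e.((d e) e))) (\f.(\g.(\h.((f h) g))))))
Step 1: ((\g.(\h.((\f.(\g.(\h.((f h) (g h))))) (g h)))) ((\d.(\e.((d e) e))) (\f.(\g.(\h.((f h) g))))))
Step 2: (\h.((\f.(\g.(\h.((f h) (g h))))) (((\d.(\e.((d e) e))) (\f.(\g.(\h.((f h) g))))) h)))

Answer: (\h.((\f.(\g.(\h.((f h) (g h))))) (((\d.(\e.((d e) e))) (\f.(\g.(\h.((f h) g))))) h)))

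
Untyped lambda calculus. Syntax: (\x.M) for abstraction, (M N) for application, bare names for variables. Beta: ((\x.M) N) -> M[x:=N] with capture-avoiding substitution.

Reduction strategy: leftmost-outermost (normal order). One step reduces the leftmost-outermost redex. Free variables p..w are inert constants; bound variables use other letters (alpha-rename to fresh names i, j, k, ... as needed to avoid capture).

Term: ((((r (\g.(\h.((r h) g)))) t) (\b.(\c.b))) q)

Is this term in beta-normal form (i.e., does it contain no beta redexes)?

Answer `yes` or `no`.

Term: ((((r (\g.(\h.((r h) g)))) t) (\b.(\c.b))) q)
No beta redexes found.

Answer: yes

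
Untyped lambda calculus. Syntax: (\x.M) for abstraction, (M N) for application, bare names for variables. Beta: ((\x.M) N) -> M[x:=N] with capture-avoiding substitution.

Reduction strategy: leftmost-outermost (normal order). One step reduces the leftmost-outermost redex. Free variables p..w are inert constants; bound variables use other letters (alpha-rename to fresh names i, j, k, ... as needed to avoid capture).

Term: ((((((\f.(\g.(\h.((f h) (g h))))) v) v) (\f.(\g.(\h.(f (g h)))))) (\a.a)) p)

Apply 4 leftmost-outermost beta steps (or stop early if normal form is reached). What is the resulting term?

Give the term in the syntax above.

Step 0: ((((((\f.(\g.(\h.((f h) (g h))))) v) v) (\f.(\g.(\h.(f (g h)))))) (\a.a)) p)
Step 1: (((((\g.(\h.((v h) (g h)))) v) (\f.(\g.(\h.(f (g h)))))) (\a.a)) p)
Step 2: ((((\h.((v h) (v h))) (\f.(\g.(\h.(f (g h)))))) (\a.a)) p)
Step 3: ((((v (\f.(\g.(\h.(f (g h)))))) (v (\f.(\g.(\h.(f (g h))))))) (\a.a)) p)
Step 4: (normal form reached)

Answer: ((((v (\f.(\g.(\h.(f (g h)))))) (v (\f.(\g.(\h.(f (g h))))))) (\a.a)) p)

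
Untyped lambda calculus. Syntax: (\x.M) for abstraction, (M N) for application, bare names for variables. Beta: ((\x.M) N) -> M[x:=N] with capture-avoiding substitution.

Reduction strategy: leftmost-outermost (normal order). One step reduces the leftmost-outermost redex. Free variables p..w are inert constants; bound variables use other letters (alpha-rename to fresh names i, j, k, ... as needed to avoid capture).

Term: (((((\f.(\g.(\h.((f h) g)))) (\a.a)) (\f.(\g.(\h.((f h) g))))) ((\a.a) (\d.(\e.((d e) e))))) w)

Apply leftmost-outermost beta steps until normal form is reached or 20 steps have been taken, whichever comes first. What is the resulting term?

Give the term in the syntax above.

Answer: (\h.((w h) w))

Derivation:
Step 0: (((((\f.(\g.(\h.((f h) g)))) (\a.a)) (\f.(\g.(\h.((f h) g))))) ((\a.a) (\d.(\e.((d e) e))))) w)
Step 1: ((((\g.(\h.(((\a.a) h) g))) (\f.(\g.(\h.((f h) g))))) ((\a.a) (\d.(\e.((d e) e))))) w)
Step 2: (((\h.(((\a.a) h) (\f.(\g.(\h.((f h) g)))))) ((\a.a) (\d.(\e.((d e) e))))) w)
Step 3: ((((\a.a) ((\a.a) (\d.(\e.((d e) e))))) (\f.(\g.(\h.((f h) g))))) w)
Step 4: ((((\a.a) (\d.(\e.((d e) e)))) (\f.(\g.(\h.((f h) g))))) w)
Step 5: (((\d.(\e.((d e) e))) (\f.(\g.(\h.((f h) g))))) w)
Step 6: ((\e.(((\f.(\g.(\h.((f h) g)))) e) e)) w)
Step 7: (((\f.(\g.(\h.((f h) g)))) w) w)
Step 8: ((\g.(\h.((w h) g))) w)
Step 9: (\h.((w h) w))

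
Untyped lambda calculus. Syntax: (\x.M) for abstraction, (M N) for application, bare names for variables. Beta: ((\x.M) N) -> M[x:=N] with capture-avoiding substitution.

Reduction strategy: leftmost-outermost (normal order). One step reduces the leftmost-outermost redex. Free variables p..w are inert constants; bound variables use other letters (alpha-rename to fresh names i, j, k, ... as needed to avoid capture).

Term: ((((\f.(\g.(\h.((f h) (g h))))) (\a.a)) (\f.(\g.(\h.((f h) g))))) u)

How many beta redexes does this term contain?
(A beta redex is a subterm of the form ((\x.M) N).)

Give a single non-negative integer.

Term: ((((\f.(\g.(\h.((f h) (g h))))) (\a.a)) (\f.(\g.(\h.((f h) g))))) u)
  Redex: ((\f.(\g.(\h.((f h) (g h))))) (\a.a))
Total redexes: 1

Answer: 1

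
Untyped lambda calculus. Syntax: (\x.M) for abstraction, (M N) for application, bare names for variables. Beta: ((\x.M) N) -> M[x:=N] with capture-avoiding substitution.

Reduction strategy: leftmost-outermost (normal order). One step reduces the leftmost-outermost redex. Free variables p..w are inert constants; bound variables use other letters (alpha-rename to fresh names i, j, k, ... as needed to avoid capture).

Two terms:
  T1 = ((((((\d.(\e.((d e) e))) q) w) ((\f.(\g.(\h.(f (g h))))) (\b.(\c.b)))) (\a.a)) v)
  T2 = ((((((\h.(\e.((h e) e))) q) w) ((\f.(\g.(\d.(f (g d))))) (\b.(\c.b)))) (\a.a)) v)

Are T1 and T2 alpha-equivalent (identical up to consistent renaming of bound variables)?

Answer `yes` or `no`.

Term 1: ((((((\d.(\e.((d e) e))) q) w) ((\f.(\g.(\h.(f (g h))))) (\b.(\c.b)))) (\a.a)) v)
Term 2: ((((((\h.(\e.((h e) e))) q) w) ((\f.(\g.(\d.(f (g d))))) (\b.(\c.b)))) (\a.a)) v)
Alpha-equivalence: compare structure up to binder renaming.
Result: True

Answer: yes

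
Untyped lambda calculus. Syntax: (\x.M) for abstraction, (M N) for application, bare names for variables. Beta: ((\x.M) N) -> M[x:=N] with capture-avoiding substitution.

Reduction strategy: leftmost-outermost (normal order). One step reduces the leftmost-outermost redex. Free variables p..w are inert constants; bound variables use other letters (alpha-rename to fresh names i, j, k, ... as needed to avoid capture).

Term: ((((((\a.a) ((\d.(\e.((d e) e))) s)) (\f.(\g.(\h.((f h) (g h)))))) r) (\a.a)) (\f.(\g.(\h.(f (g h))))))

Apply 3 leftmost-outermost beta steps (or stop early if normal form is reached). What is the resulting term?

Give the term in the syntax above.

Step 0: ((((((\a.a) ((\d.(\e.((d e) e))) s)) (\f.(\g.(\h.((f h) (g h)))))) r) (\a.a)) (\f.(\g.(\h.(f (g h))))))
Step 1: ((((((\d.(\e.((d e) e))) s) (\f.(\g.(\h.((f h) (g h)))))) r) (\a.a)) (\f.(\g.(\h.(f (g h))))))
Step 2: (((((\e.((s e) e)) (\f.(\g.(\h.((f h) (g h)))))) r) (\a.a)) (\f.(\g.(\h.(f (g h))))))
Step 3: (((((s (\f.(\g.(\h.((f h) (g h)))))) (\f.(\g.(\h.((f h) (g h)))))) r) (\a.a)) (\f.(\g.(\h.(f (g h))))))

Answer: (((((s (\f.(\g.(\h.((f h) (g h)))))) (\f.(\g.(\h.((f h) (g h)))))) r) (\a.a)) (\f.(\g.(\h.(f (g h))))))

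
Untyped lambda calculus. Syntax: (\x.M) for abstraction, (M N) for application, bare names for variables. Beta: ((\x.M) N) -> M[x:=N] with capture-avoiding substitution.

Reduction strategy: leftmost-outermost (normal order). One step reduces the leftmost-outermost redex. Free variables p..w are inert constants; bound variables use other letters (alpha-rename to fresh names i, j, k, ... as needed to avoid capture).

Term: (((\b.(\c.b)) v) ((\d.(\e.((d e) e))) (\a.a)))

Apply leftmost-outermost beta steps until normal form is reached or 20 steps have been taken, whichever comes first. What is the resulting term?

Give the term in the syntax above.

Step 0: (((\b.(\c.b)) v) ((\d.(\e.((d e) e))) (\a.a)))
Step 1: ((\c.v) ((\d.(\e.((d e) e))) (\a.a)))
Step 2: v

Answer: v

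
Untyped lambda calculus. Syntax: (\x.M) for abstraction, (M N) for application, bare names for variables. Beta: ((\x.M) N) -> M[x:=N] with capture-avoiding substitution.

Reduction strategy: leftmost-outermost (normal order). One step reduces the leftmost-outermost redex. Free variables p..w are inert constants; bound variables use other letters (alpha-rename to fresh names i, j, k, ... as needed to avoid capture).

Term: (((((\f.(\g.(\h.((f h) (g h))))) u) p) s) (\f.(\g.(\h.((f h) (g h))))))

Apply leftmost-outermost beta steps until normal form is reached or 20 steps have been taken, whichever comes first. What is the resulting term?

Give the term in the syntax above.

Step 0: (((((\f.(\g.(\h.((f h) (g h))))) u) p) s) (\f.(\g.(\h.((f h) (g h))))))
Step 1: ((((\g.(\h.((u h) (g h)))) p) s) (\f.(\g.(\h.((f h) (g h))))))
Step 2: (((\h.((u h) (p h))) s) (\f.(\g.(\h.((f h) (g h))))))
Step 3: (((u s) (p s)) (\f.(\g.(\h.((f h) (g h))))))

Answer: (((u s) (p s)) (\f.(\g.(\h.((f h) (g h))))))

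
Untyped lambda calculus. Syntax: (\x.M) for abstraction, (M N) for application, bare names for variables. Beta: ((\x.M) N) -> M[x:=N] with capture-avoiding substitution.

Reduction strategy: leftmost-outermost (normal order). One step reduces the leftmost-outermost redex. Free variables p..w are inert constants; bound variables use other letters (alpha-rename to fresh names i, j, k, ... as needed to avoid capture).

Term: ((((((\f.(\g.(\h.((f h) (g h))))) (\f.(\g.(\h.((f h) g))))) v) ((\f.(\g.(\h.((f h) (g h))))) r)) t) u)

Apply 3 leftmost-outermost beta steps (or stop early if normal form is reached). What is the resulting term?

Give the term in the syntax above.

Step 0: ((((((\f.(\g.(\h.((f h) (g h))))) (\f.(\g.(\h.((f h) g))))) v) ((\f.(\g.(\h.((f h) (g h))))) r)) t) u)
Step 1: (((((\g.(\h.(((\f.(\g.(\h.((f h) g)))) h) (g h)))) v) ((\f.(\g.(\h.((f h) (g h))))) r)) t) u)
Step 2: ((((\h.(((\f.(\g.(\h.((f h) g)))) h) (v h))) ((\f.(\g.(\h.((f h) (g h))))) r)) t) u)
Step 3: (((((\f.(\g.(\h.((f h) g)))) ((\f.(\g.(\h.((f h) (g h))))) r)) (v ((\f.(\g.(\h.((f h) (g h))))) r))) t) u)

Answer: (((((\f.(\g.(\h.((f h) g)))) ((\f.(\g.(\h.((f h) (g h))))) r)) (v ((\f.(\g.(\h.((f h) (g h))))) r))) t) u)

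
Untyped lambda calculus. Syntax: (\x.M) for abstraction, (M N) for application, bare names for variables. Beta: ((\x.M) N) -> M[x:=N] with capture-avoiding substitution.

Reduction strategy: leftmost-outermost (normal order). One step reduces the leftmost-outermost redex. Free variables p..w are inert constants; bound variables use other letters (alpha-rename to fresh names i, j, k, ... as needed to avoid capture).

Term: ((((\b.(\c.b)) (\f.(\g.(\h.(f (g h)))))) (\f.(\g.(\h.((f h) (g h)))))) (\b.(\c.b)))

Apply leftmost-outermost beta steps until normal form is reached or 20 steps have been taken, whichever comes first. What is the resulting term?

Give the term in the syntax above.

Answer: (\g.(\h.(\c.(g h))))

Derivation:
Step 0: ((((\b.(\c.b)) (\f.(\g.(\h.(f (g h)))))) (\f.(\g.(\h.((f h) (g h)))))) (\b.(\c.b)))
Step 1: (((\c.(\f.(\g.(\h.(f (g h)))))) (\f.(\g.(\h.((f h) (g h)))))) (\b.(\c.b)))
Step 2: ((\f.(\g.(\h.(f (g h))))) (\b.(\c.b)))
Step 3: (\g.(\h.((\b.(\c.b)) (g h))))
Step 4: (\g.(\h.(\c.(g h))))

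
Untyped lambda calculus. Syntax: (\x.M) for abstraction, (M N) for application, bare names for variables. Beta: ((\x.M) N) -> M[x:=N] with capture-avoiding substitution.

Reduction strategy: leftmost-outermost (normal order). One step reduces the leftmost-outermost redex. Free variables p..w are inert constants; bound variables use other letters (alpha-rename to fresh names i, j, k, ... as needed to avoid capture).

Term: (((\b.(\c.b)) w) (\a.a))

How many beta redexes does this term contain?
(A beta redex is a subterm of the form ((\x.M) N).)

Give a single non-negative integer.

Answer: 1

Derivation:
Term: (((\b.(\c.b)) w) (\a.a))
  Redex: ((\b.(\c.b)) w)
Total redexes: 1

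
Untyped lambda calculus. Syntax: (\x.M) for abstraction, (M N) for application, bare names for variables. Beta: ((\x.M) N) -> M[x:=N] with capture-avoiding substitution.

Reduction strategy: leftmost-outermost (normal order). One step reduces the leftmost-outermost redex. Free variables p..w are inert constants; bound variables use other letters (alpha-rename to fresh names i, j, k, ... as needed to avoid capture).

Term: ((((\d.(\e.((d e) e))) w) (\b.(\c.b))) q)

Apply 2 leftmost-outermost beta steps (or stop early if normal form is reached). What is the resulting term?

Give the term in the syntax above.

Step 0: ((((\d.(\e.((d e) e))) w) (\b.(\c.b))) q)
Step 1: (((\e.((w e) e)) (\b.(\c.b))) q)
Step 2: (((w (\b.(\c.b))) (\b.(\c.b))) q)

Answer: (((w (\b.(\c.b))) (\b.(\c.b))) q)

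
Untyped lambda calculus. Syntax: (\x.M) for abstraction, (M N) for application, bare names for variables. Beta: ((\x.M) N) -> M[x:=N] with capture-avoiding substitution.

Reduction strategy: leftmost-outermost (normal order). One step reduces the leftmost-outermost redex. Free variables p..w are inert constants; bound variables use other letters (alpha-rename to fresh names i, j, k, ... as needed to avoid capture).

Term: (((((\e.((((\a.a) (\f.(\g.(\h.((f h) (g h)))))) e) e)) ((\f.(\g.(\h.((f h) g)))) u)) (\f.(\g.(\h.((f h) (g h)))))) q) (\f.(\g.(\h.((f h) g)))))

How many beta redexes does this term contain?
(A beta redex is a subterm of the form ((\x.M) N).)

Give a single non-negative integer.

Answer: 3

Derivation:
Term: (((((\e.((((\a.a) (\f.(\g.(\h.((f h) (g h)))))) e) e)) ((\f.(\g.(\h.((f h) g)))) u)) (\f.(\g.(\h.((f h) (g h)))))) q) (\f.(\g.(\h.((f h) g)))))
  Redex: ((\e.((((\a.a) (\f.(\g.(\h.((f h) (g h)))))) e) e)) ((\f.(\g.(\h.((f h) g)))) u))
  Redex: ((\a.a) (\f.(\g.(\h.((f h) (g h))))))
  Redex: ((\f.(\g.(\h.((f h) g)))) u)
Total redexes: 3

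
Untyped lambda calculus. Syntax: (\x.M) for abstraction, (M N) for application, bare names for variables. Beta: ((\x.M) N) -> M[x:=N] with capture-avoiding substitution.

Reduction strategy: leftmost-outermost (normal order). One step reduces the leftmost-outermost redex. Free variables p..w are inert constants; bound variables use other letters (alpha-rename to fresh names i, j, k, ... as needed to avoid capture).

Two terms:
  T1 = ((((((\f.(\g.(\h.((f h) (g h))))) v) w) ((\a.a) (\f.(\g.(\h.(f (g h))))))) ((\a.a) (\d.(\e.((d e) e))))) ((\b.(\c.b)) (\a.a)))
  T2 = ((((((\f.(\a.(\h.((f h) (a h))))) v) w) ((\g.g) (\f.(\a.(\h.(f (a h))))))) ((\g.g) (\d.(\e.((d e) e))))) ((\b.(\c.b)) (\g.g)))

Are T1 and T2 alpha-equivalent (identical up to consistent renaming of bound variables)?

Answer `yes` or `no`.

Answer: yes

Derivation:
Term 1: ((((((\f.(\g.(\h.((f h) (g h))))) v) w) ((\a.a) (\f.(\g.(\h.(f (g h))))))) ((\a.a) (\d.(\e.((d e) e))))) ((\b.(\c.b)) (\a.a)))
Term 2: ((((((\f.(\a.(\h.((f h) (a h))))) v) w) ((\g.g) (\f.(\a.(\h.(f (a h))))))) ((\g.g) (\d.(\e.((d e) e))))) ((\b.(\c.b)) (\g.g)))
Alpha-equivalence: compare structure up to binder renaming.
Result: True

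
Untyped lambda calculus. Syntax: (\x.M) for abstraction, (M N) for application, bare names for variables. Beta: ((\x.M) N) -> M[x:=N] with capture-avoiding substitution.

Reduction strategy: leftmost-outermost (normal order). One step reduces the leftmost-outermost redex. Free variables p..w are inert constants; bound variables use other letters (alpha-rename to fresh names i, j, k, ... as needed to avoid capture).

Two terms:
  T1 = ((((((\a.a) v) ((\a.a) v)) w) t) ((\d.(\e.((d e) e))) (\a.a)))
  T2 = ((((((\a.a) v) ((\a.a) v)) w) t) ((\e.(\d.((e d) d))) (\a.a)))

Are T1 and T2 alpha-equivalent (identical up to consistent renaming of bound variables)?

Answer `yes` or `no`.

Term 1: ((((((\a.a) v) ((\a.a) v)) w) t) ((\d.(\e.((d e) e))) (\a.a)))
Term 2: ((((((\a.a) v) ((\a.a) v)) w) t) ((\e.(\d.((e d) d))) (\a.a)))
Alpha-equivalence: compare structure up to binder renaming.
Result: True

Answer: yes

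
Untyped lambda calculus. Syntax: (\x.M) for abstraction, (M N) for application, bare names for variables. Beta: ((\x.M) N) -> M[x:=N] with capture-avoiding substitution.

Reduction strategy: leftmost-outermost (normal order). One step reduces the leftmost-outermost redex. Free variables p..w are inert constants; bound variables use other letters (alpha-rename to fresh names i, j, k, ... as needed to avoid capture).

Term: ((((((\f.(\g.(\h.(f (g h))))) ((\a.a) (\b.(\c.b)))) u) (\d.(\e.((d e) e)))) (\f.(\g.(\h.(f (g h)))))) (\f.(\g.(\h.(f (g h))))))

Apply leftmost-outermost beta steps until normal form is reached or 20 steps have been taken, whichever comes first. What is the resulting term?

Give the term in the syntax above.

Answer: ((u (\d.(\e.((d e) e)))) (\f.(\g.(\h.(f (g h))))))

Derivation:
Step 0: ((((((\f.(\g.(\h.(f (g h))))) ((\a.a) (\b.(\c.b)))) u) (\d.(\e.((d e) e)))) (\f.(\g.(\h.(f (g h)))))) (\f.(\g.(\h.(f (g h))))))
Step 1: (((((\g.(\h.(((\a.a) (\b.(\c.b))) (g h)))) u) (\d.(\e.((d e) e)))) (\f.(\g.(\h.(f (g h)))))) (\f.(\g.(\h.(f (g h))))))
Step 2: ((((\h.(((\a.a) (\b.(\c.b))) (u h))) (\d.(\e.((d e) e)))) (\f.(\g.(\h.(f (g h)))))) (\f.(\g.(\h.(f (g h))))))
Step 3: (((((\a.a) (\b.(\c.b))) (u (\d.(\e.((d e) e))))) (\f.(\g.(\h.(f (g h)))))) (\f.(\g.(\h.(f (g h))))))
Step 4: ((((\b.(\c.b)) (u (\d.(\e.((d e) e))))) (\f.(\g.(\h.(f (g h)))))) (\f.(\g.(\h.(f (g h))))))
Step 5: (((\c.(u (\d.(\e.((d e) e))))) (\f.(\g.(\h.(f (g h)))))) (\f.(\g.(\h.(f (g h))))))
Step 6: ((u (\d.(\e.((d e) e)))) (\f.(\g.(\h.(f (g h))))))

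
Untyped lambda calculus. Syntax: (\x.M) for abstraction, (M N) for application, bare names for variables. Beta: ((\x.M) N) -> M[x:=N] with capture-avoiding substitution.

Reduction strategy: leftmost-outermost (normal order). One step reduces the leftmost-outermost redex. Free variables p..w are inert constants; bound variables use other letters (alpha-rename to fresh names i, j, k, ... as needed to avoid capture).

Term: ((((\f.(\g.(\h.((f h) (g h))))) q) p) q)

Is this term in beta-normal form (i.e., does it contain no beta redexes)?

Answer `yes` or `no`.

Term: ((((\f.(\g.(\h.((f h) (g h))))) q) p) q)
Found 1 beta redex(es).

Answer: no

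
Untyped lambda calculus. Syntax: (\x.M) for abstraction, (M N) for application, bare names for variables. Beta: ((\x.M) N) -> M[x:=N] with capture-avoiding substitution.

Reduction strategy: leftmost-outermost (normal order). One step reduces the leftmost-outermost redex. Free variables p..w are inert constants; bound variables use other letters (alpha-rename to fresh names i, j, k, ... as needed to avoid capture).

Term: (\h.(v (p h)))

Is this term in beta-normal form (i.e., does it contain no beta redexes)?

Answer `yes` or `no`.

Answer: yes

Derivation:
Term: (\h.(v (p h)))
No beta redexes found.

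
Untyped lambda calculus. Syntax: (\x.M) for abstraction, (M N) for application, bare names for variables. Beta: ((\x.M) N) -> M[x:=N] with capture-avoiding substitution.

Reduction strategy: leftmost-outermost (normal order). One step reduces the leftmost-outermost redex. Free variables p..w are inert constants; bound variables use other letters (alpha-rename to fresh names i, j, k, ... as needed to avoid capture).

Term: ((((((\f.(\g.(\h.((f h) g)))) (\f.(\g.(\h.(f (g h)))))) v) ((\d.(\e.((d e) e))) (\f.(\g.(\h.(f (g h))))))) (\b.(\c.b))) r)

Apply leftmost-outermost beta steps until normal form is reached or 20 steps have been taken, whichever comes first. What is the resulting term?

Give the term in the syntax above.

Answer: ((v (\b.(\c.b))) ((v (\b.(\c.b))) r))

Derivation:
Step 0: ((((((\f.(\g.(\h.((f h) g)))) (\f.(\g.(\h.(f (g h)))))) v) ((\d.(\e.((d e) e))) (\f.(\g.(\h.(f (g h))))))) (\b.(\c.b))) r)
Step 1: (((((\g.(\h.(((\f.(\g.(\h.(f (g h))))) h) g))) v) ((\d.(\e.((d e) e))) (\f.(\g.(\h.(f (g h))))))) (\b.(\c.b))) r)
Step 2: ((((\h.(((\f.(\g.(\h.(f (g h))))) h) v)) ((\d.(\e.((d e) e))) (\f.(\g.(\h.(f (g h))))))) (\b.(\c.b))) r)
Step 3: (((((\f.(\g.(\h.(f (g h))))) ((\d.(\e.((d e) e))) (\f.(\g.(\h.(f (g h))))))) v) (\b.(\c.b))) r)
Step 4: ((((\g.(\h.(((\d.(\e.((d e) e))) (\f.(\g.(\h.(f (g h)))))) (g h)))) v) (\b.(\c.b))) r)
Step 5: (((\h.(((\d.(\e.((d e) e))) (\f.(\g.(\h.(f (g h)))))) (v h))) (\b.(\c.b))) r)
Step 6: ((((\d.(\e.((d e) e))) (\f.(\g.(\h.(f (g h)))))) (v (\b.(\c.b)))) r)
Step 7: (((\e.(((\f.(\g.(\h.(f (g h))))) e) e)) (v (\b.(\c.b)))) r)
Step 8: ((((\f.(\g.(\h.(f (g h))))) (v (\b.(\c.b)))) (v (\b.(\c.b)))) r)
Step 9: (((\g.(\h.((v (\b.(\c.b))) (g h)))) (v (\b.(\c.b)))) r)
Step 10: ((\h.((v (\b.(\c.b))) ((v (\b.(\c.b))) h))) r)
Step 11: ((v (\b.(\c.b))) ((v (\b.(\c.b))) r))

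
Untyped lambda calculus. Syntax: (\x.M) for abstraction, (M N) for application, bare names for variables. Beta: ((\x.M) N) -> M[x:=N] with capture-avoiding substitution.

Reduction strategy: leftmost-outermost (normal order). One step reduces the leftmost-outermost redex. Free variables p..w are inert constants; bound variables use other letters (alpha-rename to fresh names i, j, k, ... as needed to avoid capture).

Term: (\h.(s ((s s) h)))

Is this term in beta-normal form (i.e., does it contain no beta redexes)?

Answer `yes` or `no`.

Term: (\h.(s ((s s) h)))
No beta redexes found.

Answer: yes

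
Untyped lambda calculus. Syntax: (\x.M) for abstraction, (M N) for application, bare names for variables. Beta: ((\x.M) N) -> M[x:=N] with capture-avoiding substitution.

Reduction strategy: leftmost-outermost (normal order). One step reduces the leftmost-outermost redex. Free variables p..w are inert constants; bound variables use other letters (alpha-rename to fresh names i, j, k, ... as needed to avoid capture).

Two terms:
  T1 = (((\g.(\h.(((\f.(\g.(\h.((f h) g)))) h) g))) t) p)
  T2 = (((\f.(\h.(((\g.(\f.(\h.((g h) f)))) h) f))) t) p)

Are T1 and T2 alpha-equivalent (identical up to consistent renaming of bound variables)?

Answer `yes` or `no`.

Answer: yes

Derivation:
Term 1: (((\g.(\h.(((\f.(\g.(\h.((f h) g)))) h) g))) t) p)
Term 2: (((\f.(\h.(((\g.(\f.(\h.((g h) f)))) h) f))) t) p)
Alpha-equivalence: compare structure up to binder renaming.
Result: True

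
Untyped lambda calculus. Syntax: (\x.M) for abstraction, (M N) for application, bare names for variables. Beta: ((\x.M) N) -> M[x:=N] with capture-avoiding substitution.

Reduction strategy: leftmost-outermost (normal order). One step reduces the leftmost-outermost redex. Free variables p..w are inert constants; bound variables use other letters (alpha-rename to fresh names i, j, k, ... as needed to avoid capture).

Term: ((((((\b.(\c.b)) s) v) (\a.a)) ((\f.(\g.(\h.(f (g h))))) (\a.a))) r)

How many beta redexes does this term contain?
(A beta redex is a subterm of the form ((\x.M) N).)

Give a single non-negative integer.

Term: ((((((\b.(\c.b)) s) v) (\a.a)) ((\f.(\g.(\h.(f (g h))))) (\a.a))) r)
  Redex: ((\b.(\c.b)) s)
  Redex: ((\f.(\g.(\h.(f (g h))))) (\a.a))
Total redexes: 2

Answer: 2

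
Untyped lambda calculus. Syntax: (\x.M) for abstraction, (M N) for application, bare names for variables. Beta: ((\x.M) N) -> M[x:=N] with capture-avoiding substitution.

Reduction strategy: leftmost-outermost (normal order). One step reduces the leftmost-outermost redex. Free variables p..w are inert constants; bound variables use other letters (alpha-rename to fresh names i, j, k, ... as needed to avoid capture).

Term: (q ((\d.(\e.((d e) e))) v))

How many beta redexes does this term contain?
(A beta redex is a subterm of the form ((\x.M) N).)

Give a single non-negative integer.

Term: (q ((\d.(\e.((d e) e))) v))
  Redex: ((\d.(\e.((d e) e))) v)
Total redexes: 1

Answer: 1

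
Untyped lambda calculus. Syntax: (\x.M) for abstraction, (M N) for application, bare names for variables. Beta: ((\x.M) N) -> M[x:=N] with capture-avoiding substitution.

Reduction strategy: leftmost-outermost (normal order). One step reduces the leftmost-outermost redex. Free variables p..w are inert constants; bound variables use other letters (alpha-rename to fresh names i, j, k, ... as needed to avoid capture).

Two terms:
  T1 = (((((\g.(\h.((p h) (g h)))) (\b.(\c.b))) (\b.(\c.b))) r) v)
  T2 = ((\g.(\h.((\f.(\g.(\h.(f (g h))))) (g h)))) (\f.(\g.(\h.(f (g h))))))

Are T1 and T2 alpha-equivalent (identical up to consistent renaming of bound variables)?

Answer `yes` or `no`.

Answer: no

Derivation:
Term 1: (((((\g.(\h.((p h) (g h)))) (\b.(\c.b))) (\b.(\c.b))) r) v)
Term 2: ((\g.(\h.((\f.(\g.(\h.(f (g h))))) (g h)))) (\f.(\g.(\h.(f (g h))))))
Alpha-equivalence: compare structure up to binder renaming.
Result: False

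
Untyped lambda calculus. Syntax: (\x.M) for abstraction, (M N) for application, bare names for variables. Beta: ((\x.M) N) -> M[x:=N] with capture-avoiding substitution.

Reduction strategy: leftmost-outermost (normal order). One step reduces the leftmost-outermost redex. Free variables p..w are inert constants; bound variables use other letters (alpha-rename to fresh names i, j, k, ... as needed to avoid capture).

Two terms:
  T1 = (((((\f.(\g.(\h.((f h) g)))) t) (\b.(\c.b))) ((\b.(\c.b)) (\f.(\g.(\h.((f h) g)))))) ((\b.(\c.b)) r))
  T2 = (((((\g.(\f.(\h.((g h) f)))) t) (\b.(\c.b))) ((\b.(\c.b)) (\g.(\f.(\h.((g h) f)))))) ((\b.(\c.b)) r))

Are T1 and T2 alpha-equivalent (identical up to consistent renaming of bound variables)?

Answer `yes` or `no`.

Term 1: (((((\f.(\g.(\h.((f h) g)))) t) (\b.(\c.b))) ((\b.(\c.b)) (\f.(\g.(\h.((f h) g)))))) ((\b.(\c.b)) r))
Term 2: (((((\g.(\f.(\h.((g h) f)))) t) (\b.(\c.b))) ((\b.(\c.b)) (\g.(\f.(\h.((g h) f)))))) ((\b.(\c.b)) r))
Alpha-equivalence: compare structure up to binder renaming.
Result: True

Answer: yes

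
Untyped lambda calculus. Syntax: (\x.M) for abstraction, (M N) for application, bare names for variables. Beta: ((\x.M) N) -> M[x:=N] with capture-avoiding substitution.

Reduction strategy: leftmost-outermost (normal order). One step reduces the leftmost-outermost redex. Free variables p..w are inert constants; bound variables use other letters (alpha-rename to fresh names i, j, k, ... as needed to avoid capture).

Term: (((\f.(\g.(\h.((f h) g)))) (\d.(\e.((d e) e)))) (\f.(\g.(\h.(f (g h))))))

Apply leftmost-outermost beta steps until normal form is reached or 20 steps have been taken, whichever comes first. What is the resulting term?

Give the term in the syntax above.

Answer: (\h.((h (\f.(\g.(\h.(f (g h)))))) (\f.(\g.(\h.(f (g h)))))))

Derivation:
Step 0: (((\f.(\g.(\h.((f h) g)))) (\d.(\e.((d e) e)))) (\f.(\g.(\h.(f (g h))))))
Step 1: ((\g.(\h.(((\d.(\e.((d e) e))) h) g))) (\f.(\g.(\h.(f (g h))))))
Step 2: (\h.(((\d.(\e.((d e) e))) h) (\f.(\g.(\h.(f (g h)))))))
Step 3: (\h.((\e.((h e) e)) (\f.(\g.(\h.(f (g h)))))))
Step 4: (\h.((h (\f.(\g.(\h.(f (g h)))))) (\f.(\g.(\h.(f (g h)))))))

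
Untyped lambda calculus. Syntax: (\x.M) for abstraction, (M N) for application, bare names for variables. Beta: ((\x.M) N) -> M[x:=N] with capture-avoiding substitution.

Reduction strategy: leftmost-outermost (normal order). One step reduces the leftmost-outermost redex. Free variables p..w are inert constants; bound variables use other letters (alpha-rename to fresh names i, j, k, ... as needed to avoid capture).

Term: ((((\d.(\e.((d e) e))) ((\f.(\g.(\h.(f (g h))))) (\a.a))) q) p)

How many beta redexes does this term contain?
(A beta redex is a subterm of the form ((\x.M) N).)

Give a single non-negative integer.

Term: ((((\d.(\e.((d e) e))) ((\f.(\g.(\h.(f (g h))))) (\a.a))) q) p)
  Redex: ((\d.(\e.((d e) e))) ((\f.(\g.(\h.(f (g h))))) (\a.a)))
  Redex: ((\f.(\g.(\h.(f (g h))))) (\a.a))
Total redexes: 2

Answer: 2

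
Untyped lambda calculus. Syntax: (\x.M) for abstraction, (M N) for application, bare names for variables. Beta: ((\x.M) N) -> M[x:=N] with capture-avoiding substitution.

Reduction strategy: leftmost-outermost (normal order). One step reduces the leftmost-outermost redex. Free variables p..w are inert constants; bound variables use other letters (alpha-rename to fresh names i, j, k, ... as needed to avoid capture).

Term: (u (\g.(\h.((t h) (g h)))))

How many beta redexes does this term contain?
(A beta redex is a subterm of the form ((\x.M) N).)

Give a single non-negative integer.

Term: (u (\g.(\h.((t h) (g h)))))
  (no redexes)
Total redexes: 0

Answer: 0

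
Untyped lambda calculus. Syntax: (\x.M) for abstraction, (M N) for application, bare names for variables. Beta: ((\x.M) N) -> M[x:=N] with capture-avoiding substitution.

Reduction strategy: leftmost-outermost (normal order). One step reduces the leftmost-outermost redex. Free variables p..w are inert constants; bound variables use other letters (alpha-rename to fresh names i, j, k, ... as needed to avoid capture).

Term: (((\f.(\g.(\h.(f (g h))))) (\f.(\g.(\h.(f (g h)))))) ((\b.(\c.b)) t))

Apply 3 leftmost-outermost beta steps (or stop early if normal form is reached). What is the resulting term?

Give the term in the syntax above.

Step 0: (((\f.(\g.(\h.(f (g h))))) (\f.(\g.(\h.(f (g h)))))) ((\b.(\c.b)) t))
Step 1: ((\g.(\h.((\f.(\g.(\h.(f (g h))))) (g h)))) ((\b.(\c.b)) t))
Step 2: (\h.((\f.(\g.(\h.(f (g h))))) (((\b.(\c.b)) t) h)))
Step 3: (\h.(\g.(\i.((((\b.(\c.b)) t) h) (g i)))))

Answer: (\h.(\g.(\i.((((\b.(\c.b)) t) h) (g i)))))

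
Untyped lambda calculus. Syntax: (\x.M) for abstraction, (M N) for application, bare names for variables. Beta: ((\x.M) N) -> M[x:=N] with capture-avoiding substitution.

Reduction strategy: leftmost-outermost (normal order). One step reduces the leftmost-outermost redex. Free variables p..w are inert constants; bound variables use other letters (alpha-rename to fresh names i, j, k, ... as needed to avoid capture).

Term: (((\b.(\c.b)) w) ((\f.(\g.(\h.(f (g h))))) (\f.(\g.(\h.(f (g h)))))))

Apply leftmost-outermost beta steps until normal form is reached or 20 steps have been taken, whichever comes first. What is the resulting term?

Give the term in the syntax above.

Step 0: (((\b.(\c.b)) w) ((\f.(\g.(\h.(f (g h))))) (\f.(\g.(\h.(f (g h)))))))
Step 1: ((\c.w) ((\f.(\g.(\h.(f (g h))))) (\f.(\g.(\h.(f (g h)))))))
Step 2: w

Answer: w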